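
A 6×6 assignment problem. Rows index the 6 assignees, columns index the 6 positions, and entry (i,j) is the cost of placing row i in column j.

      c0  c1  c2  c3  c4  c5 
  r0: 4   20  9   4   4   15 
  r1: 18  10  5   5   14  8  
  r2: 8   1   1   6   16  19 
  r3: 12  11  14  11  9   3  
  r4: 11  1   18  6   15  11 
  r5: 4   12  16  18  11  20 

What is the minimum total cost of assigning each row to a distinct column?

optimal assignment: row0→col4 (cost 4), row1→col3 (cost 5), row2→col2 (cost 1), row3→col5 (cost 3), row4→col1 (cost 1), row5→col0 (cost 4)
total = 4 + 5 + 1 + 3 + 1 + 4 = 18

Minimum assignment cost: 18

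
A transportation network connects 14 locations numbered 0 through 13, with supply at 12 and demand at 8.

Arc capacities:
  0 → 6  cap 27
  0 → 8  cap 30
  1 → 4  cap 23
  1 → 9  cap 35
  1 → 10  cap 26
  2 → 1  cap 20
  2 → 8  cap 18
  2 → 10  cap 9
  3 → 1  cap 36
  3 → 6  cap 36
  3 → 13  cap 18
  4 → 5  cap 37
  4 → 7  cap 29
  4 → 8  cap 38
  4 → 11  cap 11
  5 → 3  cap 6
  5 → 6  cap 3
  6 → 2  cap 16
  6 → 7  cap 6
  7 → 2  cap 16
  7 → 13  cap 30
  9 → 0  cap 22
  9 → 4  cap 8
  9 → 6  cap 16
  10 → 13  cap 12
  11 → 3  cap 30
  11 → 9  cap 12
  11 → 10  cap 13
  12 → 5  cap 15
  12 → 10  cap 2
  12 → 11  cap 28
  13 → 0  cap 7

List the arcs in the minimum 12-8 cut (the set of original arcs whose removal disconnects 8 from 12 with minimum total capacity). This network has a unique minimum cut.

Min-cut arcs: {(5,3), (5,6), (12,10), (12,11)} (total capacity 39)

augment #1: 12→5→6→2→8 push 3
augment #2: 12→10→13→0→8 push 2
augment #3: 12→11→9→0→8 push 12
augment #4: 12→5→3→1→4→8 push 6
augment #5: 12→11→3→1→4→8 push 16
max flow = 39; residual-reachable set from 12 gives S-side
cut edges (S→T): {(5,3), (5,6), (12,10), (12,11)} total cap 39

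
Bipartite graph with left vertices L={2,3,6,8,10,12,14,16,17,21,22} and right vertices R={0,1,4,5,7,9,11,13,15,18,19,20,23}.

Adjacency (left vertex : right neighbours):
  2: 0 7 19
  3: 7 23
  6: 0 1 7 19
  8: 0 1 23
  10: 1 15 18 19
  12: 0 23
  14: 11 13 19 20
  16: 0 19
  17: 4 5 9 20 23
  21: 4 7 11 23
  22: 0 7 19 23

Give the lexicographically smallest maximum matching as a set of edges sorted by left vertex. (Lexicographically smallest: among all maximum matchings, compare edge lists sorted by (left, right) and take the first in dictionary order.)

Lex-smallest maximum matching: {(2,0), (3,7), (6,1), (8,23), (10,15), (14,11), (16,19), (17,5), (21,4)}

|M| = 9 (so the lex-smallest maximum matching has 9 edges)
process left vertices in ascending order; for each, take the smallest-labelled available neighbour that still permits 9 edges overall, or leave it unmatched if none does
lex-smallest matching: {2-0, 3-7, 6-1, 8-23, 10-15, 14-11, 16-19, 17-5, 21-4}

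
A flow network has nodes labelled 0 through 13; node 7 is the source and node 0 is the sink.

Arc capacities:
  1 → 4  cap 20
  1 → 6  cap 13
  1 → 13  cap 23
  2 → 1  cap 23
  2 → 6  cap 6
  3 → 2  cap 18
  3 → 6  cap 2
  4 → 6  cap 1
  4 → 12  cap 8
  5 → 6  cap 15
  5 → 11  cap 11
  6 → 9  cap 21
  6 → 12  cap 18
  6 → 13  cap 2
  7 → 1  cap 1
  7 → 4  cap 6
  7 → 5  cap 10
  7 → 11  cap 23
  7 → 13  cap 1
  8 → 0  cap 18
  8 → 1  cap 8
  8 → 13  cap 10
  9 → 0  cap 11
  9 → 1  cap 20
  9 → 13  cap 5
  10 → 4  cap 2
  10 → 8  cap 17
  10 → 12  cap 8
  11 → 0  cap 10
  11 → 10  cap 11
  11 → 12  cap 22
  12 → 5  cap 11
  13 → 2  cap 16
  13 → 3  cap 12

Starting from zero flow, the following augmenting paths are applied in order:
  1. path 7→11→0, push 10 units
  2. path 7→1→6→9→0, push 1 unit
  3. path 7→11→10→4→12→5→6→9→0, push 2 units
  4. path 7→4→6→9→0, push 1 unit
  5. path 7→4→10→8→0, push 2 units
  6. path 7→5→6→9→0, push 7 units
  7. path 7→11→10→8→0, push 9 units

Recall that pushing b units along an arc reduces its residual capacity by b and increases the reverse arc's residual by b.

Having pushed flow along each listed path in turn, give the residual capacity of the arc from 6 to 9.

after path 1 (7→11→0, push 10): res(6,9)=21
after path 2 (7→1→6→9→0, push 1): res(6,9)=20
after path 3 (7→11→10→4→12→5→6→9→0, push 2): res(6,9)=18
after path 4 (7→4→6→9→0, push 1): res(6,9)=17
after path 5 (7→4→10→8→0, push 2): res(6,9)=17
after path 6 (7→5→6→9→0, push 7): res(6,9)=10
after path 7 (7→11→10→8→0, push 9): res(6,9)=10

Residual capacity of (6,9): 10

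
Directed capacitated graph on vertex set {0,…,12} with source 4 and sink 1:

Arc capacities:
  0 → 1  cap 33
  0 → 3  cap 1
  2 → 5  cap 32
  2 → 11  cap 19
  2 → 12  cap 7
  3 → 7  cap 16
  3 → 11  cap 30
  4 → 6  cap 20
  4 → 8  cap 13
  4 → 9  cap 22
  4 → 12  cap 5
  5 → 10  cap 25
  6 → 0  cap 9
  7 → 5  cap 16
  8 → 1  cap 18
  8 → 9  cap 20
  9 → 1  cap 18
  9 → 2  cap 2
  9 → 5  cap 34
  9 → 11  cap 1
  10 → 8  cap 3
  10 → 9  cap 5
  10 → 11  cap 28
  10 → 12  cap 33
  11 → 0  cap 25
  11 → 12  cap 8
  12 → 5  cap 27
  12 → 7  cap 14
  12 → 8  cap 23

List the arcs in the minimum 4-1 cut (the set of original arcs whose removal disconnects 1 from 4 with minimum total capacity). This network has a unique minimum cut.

augment #1: 4→8→1 push 13
augment #2: 4→9→1 push 18
augment #3: 4→6→0→1 push 9
augment #4: 4→12→8→1 push 5
augment #5: 4→9→11→0→1 push 1
augment #6: 4→9→2→11→0→1 push 2
augment #7: 4→9→5→10→11→0→1 push 1
max flow = 49; residual-reachable set from 4 gives S-side
cut edges (S→T): {(4,8), (4,9), (4,12), (6,0)} total cap 49

Min-cut arcs: {(4,8), (4,9), (4,12), (6,0)} (total capacity 49)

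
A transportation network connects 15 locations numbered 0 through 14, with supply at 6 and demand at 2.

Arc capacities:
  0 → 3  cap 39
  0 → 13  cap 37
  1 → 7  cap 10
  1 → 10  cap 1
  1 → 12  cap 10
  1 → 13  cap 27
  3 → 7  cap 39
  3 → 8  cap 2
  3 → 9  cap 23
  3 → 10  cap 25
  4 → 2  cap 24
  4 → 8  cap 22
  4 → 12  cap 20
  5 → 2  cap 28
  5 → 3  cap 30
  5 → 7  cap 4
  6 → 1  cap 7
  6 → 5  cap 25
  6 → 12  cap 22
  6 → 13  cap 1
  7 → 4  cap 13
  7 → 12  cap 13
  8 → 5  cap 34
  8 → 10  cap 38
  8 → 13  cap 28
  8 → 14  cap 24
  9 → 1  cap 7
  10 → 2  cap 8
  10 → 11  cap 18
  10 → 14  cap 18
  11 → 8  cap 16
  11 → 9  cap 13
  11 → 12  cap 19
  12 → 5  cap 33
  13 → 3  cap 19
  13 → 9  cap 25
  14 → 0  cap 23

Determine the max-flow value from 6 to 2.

Maximum flow value: 49

augment #1: 6→5→2 bottleneck 25, total now 25
augment #2: 6→1→10→2 bottleneck 1, total now 26
augment #3: 6→12→5→2 bottleneck 3, total now 29
augment #4: 6→1→7→4→2 bottleneck 6, total now 35
augment #5: 6→13→3→10→2 bottleneck 1, total now 36
augment #6: 6→12→5→3→10→2 bottleneck 6, total now 42
augment #7: 6→12→5→7→4→2 bottleneck 4, total now 46
augment #8: 6→12→5→3→7→4→2 bottleneck 3, total now 49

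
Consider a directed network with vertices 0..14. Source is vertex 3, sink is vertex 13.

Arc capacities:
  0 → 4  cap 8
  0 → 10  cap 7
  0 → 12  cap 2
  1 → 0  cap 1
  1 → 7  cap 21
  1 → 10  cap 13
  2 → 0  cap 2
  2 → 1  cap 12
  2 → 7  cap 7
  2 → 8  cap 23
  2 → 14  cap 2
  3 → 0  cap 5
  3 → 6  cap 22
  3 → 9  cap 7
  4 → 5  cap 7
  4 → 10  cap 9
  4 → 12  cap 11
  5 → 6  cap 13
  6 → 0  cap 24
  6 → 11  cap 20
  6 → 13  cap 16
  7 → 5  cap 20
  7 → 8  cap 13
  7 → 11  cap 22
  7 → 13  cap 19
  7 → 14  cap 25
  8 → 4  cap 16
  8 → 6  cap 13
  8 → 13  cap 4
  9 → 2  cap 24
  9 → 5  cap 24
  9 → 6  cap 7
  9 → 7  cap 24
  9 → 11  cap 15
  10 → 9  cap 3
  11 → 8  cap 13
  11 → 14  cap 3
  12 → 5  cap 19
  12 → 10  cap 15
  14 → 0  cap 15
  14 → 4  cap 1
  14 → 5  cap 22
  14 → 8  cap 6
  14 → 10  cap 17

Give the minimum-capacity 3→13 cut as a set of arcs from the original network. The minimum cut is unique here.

augment #1: 3→6→13 push 16
augment #2: 3→9→7→13 push 7
augment #3: 3→6→11→8→13 push 4
augment #4: 3→0→10→9→7→13 push 3
max flow = 30; residual-reachable set from 3 gives S-side
cut edges (S→T): {(3,9), (6,13), (8,13), (10,9)} total cap 30

Min-cut arcs: {(3,9), (6,13), (8,13), (10,9)} (total capacity 30)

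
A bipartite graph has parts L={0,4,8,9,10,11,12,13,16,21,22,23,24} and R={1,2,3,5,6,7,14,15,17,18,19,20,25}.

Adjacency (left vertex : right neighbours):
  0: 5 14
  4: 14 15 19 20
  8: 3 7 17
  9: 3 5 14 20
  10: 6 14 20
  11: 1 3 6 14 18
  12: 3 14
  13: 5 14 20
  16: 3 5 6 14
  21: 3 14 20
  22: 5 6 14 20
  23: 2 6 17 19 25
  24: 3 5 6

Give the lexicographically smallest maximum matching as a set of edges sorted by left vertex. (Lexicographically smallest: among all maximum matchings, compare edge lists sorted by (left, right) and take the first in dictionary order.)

|M| = 9 (so the lex-smallest maximum matching has 9 edges)
process left vertices in ascending order; for each, take the smallest-labelled available neighbour that still permits 9 edges overall, or leave it unmatched if none does
lex-smallest matching: {0-5, 4-15, 8-7, 9-3, 10-6, 11-1, 12-14, 13-20, 23-2}

Lex-smallest maximum matching: {(0,5), (4,15), (8,7), (9,3), (10,6), (11,1), (12,14), (13,20), (23,2)}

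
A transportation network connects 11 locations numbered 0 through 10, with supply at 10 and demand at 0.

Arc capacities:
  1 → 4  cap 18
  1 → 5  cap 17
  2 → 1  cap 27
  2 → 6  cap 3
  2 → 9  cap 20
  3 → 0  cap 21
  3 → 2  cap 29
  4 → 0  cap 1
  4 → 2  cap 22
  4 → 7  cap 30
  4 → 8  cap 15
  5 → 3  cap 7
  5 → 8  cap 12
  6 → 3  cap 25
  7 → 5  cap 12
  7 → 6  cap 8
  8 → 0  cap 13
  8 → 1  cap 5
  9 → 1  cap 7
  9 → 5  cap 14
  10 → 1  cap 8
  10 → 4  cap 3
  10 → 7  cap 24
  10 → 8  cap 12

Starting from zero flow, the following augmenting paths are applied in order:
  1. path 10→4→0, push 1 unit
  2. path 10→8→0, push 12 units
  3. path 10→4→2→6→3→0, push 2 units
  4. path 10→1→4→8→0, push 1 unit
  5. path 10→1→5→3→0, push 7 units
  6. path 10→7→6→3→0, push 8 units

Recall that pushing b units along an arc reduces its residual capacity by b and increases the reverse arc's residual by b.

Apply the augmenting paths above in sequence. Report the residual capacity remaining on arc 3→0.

Residual capacity of (3,0): 4

after path 1 (10→4→0, push 1): res(3,0)=21
after path 2 (10→8→0, push 12): res(3,0)=21
after path 3 (10→4→2→6→3→0, push 2): res(3,0)=19
after path 4 (10→1→4→8→0, push 1): res(3,0)=19
after path 5 (10→1→5→3→0, push 7): res(3,0)=12
after path 6 (10→7→6→3→0, push 8): res(3,0)=4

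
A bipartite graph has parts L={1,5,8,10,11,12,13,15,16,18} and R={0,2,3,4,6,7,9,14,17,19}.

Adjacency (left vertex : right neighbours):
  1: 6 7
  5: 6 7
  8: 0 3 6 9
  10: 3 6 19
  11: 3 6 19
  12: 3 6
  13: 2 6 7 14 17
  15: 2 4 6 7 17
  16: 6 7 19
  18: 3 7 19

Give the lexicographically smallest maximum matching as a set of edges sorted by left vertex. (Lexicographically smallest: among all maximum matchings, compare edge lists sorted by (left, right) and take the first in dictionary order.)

Lex-smallest maximum matching: {(1,6), (5,7), (8,0), (10,3), (11,19), (13,2), (15,4)}

|M| = 7 (so the lex-smallest maximum matching has 7 edges)
process left vertices in ascending order; for each, take the smallest-labelled available neighbour that still permits 7 edges overall, or leave it unmatched if none does
lex-smallest matching: {1-6, 5-7, 8-0, 10-3, 11-19, 13-2, 15-4}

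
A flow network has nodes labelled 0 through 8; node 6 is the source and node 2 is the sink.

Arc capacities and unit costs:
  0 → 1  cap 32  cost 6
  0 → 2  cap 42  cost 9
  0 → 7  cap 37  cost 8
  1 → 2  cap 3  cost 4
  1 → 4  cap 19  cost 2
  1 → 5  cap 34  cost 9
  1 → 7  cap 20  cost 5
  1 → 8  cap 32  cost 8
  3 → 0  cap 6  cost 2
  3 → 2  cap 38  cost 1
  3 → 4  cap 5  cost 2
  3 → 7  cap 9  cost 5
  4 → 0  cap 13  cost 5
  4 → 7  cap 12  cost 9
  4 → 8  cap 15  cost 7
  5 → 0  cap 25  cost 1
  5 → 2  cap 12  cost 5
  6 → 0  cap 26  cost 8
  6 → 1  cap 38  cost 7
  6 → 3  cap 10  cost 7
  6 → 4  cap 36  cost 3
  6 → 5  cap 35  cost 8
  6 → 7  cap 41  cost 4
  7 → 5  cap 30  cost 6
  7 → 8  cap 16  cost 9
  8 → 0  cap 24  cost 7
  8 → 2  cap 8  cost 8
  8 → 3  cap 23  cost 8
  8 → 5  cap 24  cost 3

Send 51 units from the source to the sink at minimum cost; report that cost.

Minimum cost for 51 units: 711

shortest-cost path #1: 6→3→2 push 10 @ unit cost 8 (adds 80)
shortest-cost path #2: 6→1→2 push 3 @ unit cost 11 (adds 33)
shortest-cost path #3: 6→5→2 push 12 @ unit cost 13 (adds 156)
shortest-cost path #4: 6→0→2 push 26 @ unit cost 17 (adds 442)
total cost = 711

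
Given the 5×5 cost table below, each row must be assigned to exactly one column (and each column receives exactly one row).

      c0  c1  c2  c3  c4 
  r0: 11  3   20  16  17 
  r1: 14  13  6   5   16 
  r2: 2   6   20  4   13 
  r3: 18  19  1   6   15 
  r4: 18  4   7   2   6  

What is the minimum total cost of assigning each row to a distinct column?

Minimum assignment cost: 17

optimal assignment: row0→col1 (cost 3), row1→col3 (cost 5), row2→col0 (cost 2), row3→col2 (cost 1), row4→col4 (cost 6)
total = 3 + 5 + 2 + 1 + 6 = 17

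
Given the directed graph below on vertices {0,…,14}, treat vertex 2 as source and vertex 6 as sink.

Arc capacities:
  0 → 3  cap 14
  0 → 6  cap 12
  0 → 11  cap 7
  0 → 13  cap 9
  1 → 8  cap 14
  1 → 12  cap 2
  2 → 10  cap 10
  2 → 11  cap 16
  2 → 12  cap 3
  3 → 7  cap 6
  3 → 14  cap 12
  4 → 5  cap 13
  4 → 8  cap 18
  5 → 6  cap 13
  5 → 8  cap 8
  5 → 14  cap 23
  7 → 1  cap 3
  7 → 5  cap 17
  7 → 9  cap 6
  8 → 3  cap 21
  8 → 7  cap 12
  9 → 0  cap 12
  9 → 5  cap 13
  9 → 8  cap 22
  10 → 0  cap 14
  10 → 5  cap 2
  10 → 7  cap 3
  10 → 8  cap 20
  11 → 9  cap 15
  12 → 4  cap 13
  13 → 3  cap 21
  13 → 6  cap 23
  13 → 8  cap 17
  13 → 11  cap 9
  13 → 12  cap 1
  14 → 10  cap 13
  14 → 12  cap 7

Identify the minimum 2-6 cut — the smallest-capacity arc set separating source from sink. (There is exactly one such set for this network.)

Min-cut arcs: {(2,10), (2,12), (11,9)} (total capacity 28)

augment #1: 2→10→0→6 push 10
augment #2: 2→11→9→0→6 push 2
augment #3: 2→11→9→5→6 push 13
augment #4: 2→12→4→5→9→0→13→6 push 3
max flow = 28; residual-reachable set from 2 gives S-side
cut edges (S→T): {(2,10), (2,12), (11,9)} total cap 28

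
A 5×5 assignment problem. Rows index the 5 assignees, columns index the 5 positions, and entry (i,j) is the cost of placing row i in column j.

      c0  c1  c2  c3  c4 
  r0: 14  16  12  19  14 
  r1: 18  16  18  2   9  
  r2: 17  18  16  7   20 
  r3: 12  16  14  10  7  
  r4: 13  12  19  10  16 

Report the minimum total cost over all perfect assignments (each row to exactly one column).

Minimum assignment cost: 50

optimal assignment: row0→col2 (cost 12), row1→col3 (cost 2), row2→col0 (cost 17), row3→col4 (cost 7), row4→col1 (cost 12)
total = 12 + 2 + 17 + 7 + 12 = 50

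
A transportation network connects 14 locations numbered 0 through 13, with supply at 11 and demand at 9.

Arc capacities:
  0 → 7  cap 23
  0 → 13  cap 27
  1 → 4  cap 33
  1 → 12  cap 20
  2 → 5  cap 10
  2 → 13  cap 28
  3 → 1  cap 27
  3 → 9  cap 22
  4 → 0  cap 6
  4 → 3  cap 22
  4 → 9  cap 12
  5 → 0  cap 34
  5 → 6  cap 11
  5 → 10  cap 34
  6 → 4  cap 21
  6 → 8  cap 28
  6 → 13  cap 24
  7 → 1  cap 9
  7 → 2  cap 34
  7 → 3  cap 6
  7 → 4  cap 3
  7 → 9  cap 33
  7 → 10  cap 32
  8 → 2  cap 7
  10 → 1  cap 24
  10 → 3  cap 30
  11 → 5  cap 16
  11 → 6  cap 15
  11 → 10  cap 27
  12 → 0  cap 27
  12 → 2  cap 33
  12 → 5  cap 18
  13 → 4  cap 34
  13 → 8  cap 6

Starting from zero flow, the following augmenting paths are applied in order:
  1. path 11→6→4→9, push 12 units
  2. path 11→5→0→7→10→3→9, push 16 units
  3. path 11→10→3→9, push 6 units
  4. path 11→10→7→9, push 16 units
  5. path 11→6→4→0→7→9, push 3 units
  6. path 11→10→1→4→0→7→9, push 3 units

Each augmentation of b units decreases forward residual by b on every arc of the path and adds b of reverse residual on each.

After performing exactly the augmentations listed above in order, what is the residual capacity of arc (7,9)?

after path 1 (11→6→4→9, push 12): res(7,9)=33
after path 2 (11→5→0→7→10→3→9, push 16): res(7,9)=33
after path 3 (11→10→3→9, push 6): res(7,9)=33
after path 4 (11→10→7→9, push 16): res(7,9)=17
after path 5 (11→6→4→0→7→9, push 3): res(7,9)=14
after path 6 (11→10→1→4→0→7→9, push 3): res(7,9)=11

Residual capacity of (7,9): 11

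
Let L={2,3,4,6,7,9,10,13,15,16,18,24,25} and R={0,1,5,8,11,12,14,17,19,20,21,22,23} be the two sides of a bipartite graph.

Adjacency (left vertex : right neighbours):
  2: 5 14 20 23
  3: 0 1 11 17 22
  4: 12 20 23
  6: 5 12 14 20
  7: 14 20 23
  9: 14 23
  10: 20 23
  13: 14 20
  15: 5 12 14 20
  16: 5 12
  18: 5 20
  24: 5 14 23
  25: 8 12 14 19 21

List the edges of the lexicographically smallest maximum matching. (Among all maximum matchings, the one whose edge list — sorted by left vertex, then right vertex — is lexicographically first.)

Lex-smallest maximum matching: {(2,5), (3,0), (4,12), (6,14), (7,20), (9,23), (25,8)}

|M| = 7 (so the lex-smallest maximum matching has 7 edges)
process left vertices in ascending order; for each, take the smallest-labelled available neighbour that still permits 7 edges overall, or leave it unmatched if none does
lex-smallest matching: {2-5, 3-0, 4-12, 6-14, 7-20, 9-23, 25-8}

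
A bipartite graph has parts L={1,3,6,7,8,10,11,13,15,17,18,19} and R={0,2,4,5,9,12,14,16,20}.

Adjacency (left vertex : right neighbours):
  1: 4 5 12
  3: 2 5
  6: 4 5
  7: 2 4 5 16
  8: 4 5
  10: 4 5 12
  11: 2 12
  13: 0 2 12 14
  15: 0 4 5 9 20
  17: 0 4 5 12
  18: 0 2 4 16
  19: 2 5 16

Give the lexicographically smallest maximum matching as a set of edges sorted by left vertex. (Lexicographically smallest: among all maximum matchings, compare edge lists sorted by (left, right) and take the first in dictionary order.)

Lex-smallest maximum matching: {(1,4), (3,2), (6,5), (7,16), (10,12), (13,14), (15,9), (17,0)}

|M| = 8 (so the lex-smallest maximum matching has 8 edges)
process left vertices in ascending order; for each, take the smallest-labelled available neighbour that still permits 8 edges overall, or leave it unmatched if none does
lex-smallest matching: {1-4, 3-2, 6-5, 7-16, 10-12, 13-14, 15-9, 17-0}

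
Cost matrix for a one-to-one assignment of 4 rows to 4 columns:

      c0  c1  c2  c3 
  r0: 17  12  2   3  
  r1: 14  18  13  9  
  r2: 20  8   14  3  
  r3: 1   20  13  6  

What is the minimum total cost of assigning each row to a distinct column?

Minimum assignment cost: 20

optimal assignment: row0→col2 (cost 2), row1→col3 (cost 9), row2→col1 (cost 8), row3→col0 (cost 1)
total = 2 + 9 + 8 + 1 = 20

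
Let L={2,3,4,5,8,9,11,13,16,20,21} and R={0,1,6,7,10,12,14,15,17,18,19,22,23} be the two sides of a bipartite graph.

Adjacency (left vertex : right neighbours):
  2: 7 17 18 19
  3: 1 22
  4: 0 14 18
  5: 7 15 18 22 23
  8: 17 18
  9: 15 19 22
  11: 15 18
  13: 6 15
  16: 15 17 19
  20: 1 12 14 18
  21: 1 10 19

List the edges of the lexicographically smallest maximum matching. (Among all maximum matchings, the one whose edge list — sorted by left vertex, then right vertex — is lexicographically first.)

Lex-smallest maximum matching: {(2,7), (3,1), (4,0), (5,15), (8,17), (9,22), (11,18), (13,6), (16,19), (20,12), (21,10)}

|M| = 11 (so the lex-smallest maximum matching has 11 edges)
process left vertices in ascending order; for each, take the smallest-labelled available neighbour that still permits 11 edges overall, or leave it unmatched if none does
lex-smallest matching: {2-7, 3-1, 4-0, 5-15, 8-17, 9-22, 11-18, 13-6, 16-19, 20-12, 21-10}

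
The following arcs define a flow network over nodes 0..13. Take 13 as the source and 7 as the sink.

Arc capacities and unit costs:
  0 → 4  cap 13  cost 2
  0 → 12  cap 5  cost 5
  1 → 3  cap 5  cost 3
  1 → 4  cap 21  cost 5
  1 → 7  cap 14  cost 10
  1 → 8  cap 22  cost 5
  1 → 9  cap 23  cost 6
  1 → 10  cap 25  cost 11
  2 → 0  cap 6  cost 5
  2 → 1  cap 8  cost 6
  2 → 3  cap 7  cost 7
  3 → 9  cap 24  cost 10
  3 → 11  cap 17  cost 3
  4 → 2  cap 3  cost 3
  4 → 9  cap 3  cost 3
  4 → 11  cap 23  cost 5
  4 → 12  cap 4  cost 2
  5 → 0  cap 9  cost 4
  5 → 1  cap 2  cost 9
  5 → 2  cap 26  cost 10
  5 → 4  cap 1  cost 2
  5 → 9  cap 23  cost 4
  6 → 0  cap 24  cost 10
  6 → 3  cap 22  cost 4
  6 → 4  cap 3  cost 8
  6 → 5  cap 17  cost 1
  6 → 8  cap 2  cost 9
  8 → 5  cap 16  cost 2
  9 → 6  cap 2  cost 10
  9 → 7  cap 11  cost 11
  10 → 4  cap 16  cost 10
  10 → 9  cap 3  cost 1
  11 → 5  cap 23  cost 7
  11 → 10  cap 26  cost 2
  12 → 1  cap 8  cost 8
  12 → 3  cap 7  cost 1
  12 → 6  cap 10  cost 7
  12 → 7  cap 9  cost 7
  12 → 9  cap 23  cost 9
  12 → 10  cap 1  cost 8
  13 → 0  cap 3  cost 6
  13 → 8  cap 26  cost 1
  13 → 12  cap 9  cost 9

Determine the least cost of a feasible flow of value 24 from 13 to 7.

Minimum cost for 24 units: 437

shortest-cost path #1: 13→8→5→4→12→7 push 1 @ unit cost 14 (adds 14)
shortest-cost path #2: 13→12→7 push 8 @ unit cost 16 (adds 128)
shortest-cost path #3: 13→8→5→9→7 push 11 @ unit cost 18 (adds 198)
shortest-cost path #4: 13→8→5→1→7 push 2 @ unit cost 22 (adds 44)
shortest-cost path #5: 13→12→4→2→1→7 push 1 @ unit cost 26 (adds 26)
shortest-cost path #6: 13→0→4→2→1→7 push 1 @ unit cost 27 (adds 27)
total cost = 437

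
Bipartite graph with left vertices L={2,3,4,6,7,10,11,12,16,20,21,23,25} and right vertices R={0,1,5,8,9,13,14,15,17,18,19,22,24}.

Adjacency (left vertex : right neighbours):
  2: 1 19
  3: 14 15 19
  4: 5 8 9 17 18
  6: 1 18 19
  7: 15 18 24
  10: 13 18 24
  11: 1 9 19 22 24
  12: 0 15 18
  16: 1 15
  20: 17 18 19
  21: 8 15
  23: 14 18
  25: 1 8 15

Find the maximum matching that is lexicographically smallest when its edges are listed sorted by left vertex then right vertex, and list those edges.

|M| = 12 (so the lex-smallest maximum matching has 12 edges)
process left vertices in ascending order; for each, take the smallest-labelled available neighbour that still permits 12 edges overall, or leave it unmatched if none does
lex-smallest matching: {2-1, 3-14, 4-5, 6-19, 7-24, 10-13, 11-9, 12-0, 16-15, 20-17, 21-8, 23-18}

Lex-smallest maximum matching: {(2,1), (3,14), (4,5), (6,19), (7,24), (10,13), (11,9), (12,0), (16,15), (20,17), (21,8), (23,18)}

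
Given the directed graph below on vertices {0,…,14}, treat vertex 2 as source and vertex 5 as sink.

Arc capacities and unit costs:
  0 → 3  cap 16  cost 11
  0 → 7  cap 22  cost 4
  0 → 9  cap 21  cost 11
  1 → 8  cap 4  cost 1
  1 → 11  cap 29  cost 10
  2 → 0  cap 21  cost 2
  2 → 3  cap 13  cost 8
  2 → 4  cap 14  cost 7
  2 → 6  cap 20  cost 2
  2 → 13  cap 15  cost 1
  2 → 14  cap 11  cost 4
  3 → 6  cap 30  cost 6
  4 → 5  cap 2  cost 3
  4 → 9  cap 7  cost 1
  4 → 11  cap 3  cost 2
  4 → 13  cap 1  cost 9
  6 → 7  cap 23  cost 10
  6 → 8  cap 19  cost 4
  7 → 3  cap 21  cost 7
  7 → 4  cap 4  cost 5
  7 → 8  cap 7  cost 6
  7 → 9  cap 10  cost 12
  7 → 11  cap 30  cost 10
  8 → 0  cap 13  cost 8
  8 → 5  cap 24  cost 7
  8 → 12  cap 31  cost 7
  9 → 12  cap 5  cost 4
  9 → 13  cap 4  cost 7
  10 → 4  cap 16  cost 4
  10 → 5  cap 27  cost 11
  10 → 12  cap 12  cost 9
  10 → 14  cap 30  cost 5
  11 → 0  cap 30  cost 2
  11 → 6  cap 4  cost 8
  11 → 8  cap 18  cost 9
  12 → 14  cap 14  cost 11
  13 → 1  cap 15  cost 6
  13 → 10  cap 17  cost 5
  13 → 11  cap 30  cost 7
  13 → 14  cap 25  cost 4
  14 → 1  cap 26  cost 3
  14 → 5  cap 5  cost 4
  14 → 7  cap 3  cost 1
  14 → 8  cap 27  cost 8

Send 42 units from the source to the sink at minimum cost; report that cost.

Minimum cost for 42 units: 571

shortest-cost path #1: 2→14→5 push 5 @ unit cost 8 (adds 40)
shortest-cost path #2: 2→4→5 push 2 @ unit cost 10 (adds 20)
shortest-cost path #3: 2→6→8→5 push 19 @ unit cost 13 (adds 247)
shortest-cost path #4: 2→13→1→8→5 push 4 @ unit cost 15 (adds 60)
shortest-cost path #5: 2→13→10→5 push 11 @ unit cost 17 (adds 187)
shortest-cost path #6: 2→14→1→13→10→5 push 1 @ unit cost 17 (adds 17)
total cost = 571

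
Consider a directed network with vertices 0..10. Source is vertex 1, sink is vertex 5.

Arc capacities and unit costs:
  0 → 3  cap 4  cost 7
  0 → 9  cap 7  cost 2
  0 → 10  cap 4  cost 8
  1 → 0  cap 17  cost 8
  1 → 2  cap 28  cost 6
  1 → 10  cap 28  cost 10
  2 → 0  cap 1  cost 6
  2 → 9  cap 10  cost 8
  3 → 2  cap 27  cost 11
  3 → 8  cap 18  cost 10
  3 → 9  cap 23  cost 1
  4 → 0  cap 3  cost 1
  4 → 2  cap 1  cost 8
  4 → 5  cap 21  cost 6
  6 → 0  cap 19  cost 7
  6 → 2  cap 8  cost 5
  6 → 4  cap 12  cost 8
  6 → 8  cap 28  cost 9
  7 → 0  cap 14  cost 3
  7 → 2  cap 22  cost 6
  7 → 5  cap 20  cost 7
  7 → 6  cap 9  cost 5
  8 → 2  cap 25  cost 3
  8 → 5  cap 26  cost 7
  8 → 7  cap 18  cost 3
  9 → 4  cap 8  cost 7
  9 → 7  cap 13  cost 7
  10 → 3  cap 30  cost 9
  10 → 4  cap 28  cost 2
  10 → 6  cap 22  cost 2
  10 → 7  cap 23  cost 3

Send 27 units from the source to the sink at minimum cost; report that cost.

Minimum cost for 27 units: 498

shortest-cost path #1: 1→10→4→5 push 21 @ unit cost 18 (adds 378)
shortest-cost path #2: 1→10→7→5 push 6 @ unit cost 20 (adds 120)
total cost = 498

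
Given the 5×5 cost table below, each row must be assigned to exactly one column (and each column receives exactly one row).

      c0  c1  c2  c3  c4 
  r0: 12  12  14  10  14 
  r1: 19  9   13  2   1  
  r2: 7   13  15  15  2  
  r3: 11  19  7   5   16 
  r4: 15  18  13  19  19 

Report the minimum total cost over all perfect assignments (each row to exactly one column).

Minimum assignment cost: 38

one of 2 optimal assignments: row0→col1 (cost 12), row1→col3 (cost 2), row2→col4 (cost 2), row3→col2 (cost 7), row4→col0 (cost 15)
total = 12 + 2 + 2 + 7 + 15 = 38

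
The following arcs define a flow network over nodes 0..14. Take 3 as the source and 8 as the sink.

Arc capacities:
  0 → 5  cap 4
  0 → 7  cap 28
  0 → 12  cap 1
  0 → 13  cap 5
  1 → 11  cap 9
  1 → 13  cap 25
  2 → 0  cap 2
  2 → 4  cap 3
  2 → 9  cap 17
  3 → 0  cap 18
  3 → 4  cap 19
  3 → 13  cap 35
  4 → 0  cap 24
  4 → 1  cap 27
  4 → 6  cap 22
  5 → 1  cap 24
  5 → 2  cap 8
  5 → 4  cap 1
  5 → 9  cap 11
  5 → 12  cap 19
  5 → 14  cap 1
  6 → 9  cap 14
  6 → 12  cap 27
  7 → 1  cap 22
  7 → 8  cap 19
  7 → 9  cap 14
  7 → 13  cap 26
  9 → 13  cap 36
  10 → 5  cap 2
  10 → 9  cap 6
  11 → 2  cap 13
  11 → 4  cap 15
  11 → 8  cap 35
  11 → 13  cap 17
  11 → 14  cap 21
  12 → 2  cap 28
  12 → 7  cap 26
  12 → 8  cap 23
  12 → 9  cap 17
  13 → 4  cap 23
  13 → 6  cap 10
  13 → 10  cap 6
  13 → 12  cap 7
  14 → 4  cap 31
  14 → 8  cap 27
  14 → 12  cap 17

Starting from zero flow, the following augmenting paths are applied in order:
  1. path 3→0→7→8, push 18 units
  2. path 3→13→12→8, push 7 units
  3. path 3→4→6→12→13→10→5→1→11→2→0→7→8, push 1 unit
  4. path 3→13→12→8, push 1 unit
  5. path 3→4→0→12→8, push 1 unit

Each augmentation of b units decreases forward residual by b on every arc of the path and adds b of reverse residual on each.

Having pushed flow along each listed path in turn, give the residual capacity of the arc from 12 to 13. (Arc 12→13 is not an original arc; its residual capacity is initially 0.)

after path 1 (3→0→7→8, push 18): res(12,13)=0
after path 2 (3→13→12→8, push 7): res(12,13)=7
after path 3 (3→4→6→12→13→10→5→1→11→2→0→7→8, push 1): res(12,13)=6
after path 4 (3→13→12→8, push 1): res(12,13)=7
after path 5 (3→4→0→12→8, push 1): res(12,13)=7

Residual capacity of (12,13): 7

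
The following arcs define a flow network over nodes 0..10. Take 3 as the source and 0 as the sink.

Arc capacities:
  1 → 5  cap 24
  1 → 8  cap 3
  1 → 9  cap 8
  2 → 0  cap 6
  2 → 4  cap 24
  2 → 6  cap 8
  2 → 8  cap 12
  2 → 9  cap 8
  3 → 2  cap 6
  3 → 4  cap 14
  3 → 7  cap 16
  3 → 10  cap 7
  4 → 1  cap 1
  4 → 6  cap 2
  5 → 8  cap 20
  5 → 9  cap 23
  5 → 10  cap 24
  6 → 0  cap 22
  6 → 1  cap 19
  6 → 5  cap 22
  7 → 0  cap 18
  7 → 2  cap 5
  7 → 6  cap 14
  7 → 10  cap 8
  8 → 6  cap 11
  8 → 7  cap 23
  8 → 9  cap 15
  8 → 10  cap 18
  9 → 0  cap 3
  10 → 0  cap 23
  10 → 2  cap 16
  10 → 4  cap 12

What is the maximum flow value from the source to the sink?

augment #1: 3→2→0 bottleneck 6, total now 6
augment #2: 3→7→0 bottleneck 16, total now 22
augment #3: 3→10→0 bottleneck 7, total now 29
augment #4: 3→4→6→0 bottleneck 2, total now 31
augment #5: 3→4→1→9→0 bottleneck 1, total now 32

Maximum flow value: 32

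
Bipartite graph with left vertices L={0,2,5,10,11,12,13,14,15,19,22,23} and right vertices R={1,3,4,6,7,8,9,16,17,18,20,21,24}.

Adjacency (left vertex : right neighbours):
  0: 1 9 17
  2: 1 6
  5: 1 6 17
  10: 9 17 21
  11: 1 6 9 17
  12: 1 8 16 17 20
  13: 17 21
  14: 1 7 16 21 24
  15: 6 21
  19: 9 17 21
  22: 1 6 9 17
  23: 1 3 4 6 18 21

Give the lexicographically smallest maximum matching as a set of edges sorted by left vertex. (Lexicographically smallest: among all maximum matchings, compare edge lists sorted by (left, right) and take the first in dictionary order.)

|M| = 8 (so the lex-smallest maximum matching has 8 edges)
process left vertices in ascending order; for each, take the smallest-labelled available neighbour that still permits 8 edges overall, or leave it unmatched if none does
lex-smallest matching: {0-1, 2-6, 5-17, 10-9, 12-8, 13-21, 14-7, 23-3}

Lex-smallest maximum matching: {(0,1), (2,6), (5,17), (10,9), (12,8), (13,21), (14,7), (23,3)}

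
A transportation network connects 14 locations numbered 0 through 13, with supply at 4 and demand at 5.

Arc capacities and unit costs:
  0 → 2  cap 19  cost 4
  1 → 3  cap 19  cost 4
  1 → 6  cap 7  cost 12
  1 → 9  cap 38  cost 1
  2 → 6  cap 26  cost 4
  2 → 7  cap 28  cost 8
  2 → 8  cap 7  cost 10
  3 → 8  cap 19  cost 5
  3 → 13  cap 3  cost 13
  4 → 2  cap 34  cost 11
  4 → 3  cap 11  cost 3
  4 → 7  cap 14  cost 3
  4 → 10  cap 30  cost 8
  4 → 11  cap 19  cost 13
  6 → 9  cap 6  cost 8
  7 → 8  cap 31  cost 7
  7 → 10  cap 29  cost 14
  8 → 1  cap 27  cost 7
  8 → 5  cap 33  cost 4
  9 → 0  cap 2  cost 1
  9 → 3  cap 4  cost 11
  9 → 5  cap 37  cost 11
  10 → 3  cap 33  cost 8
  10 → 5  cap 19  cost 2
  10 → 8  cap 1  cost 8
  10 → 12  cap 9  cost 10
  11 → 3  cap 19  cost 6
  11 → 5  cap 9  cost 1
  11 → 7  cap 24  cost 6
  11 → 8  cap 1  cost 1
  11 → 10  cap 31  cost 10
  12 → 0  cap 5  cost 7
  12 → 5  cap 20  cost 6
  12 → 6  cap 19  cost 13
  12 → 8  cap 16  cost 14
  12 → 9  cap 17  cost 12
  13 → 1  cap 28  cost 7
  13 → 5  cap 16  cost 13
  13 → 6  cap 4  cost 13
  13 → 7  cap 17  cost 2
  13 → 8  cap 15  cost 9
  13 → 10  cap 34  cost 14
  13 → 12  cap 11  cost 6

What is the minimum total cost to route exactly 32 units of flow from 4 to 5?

shortest-cost path #1: 4→10→5 push 19 @ unit cost 10 (adds 190)
shortest-cost path #2: 4→3→8→5 push 11 @ unit cost 12 (adds 132)
shortest-cost path #3: 4→7→8→5 push 2 @ unit cost 14 (adds 28)
total cost = 350

Minimum cost for 32 units: 350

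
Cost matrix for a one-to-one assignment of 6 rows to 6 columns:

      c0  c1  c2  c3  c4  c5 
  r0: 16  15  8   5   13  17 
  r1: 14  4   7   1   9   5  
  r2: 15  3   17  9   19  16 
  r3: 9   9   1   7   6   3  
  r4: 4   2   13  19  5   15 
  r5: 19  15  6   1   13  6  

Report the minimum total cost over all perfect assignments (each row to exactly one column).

Minimum assignment cost: 27

one of 2 optimal assignments: row0→col2 (cost 8), row1→col5 (cost 5), row2→col1 (cost 3), row3→col4 (cost 6), row4→col0 (cost 4), row5→col3 (cost 1)
total = 8 + 5 + 3 + 6 + 4 + 1 = 27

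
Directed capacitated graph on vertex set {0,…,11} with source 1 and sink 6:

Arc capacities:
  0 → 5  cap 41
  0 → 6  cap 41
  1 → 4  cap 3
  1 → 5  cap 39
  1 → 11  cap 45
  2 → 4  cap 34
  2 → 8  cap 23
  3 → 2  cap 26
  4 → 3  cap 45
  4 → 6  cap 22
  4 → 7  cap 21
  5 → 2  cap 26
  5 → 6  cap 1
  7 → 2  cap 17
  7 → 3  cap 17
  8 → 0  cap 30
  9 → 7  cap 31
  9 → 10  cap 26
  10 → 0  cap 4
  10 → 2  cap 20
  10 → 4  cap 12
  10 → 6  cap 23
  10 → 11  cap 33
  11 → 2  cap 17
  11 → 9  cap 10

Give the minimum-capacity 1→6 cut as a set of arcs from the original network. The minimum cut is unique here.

augment #1: 1→4→6 push 3
augment #2: 1→5→6 push 1
augment #3: 1→5→2→4→6 push 19
augment #4: 1→11→9→10→6 push 10
augment #5: 1→5→2→8→0→6 push 7
augment #6: 1→11→2→8→0→6 push 16
max flow = 56; residual-reachable set from 1 gives S-side
cut edges (S→T): {(2,8), (4,6), (5,6), (11,9)} total cap 56

Min-cut arcs: {(2,8), (4,6), (5,6), (11,9)} (total capacity 56)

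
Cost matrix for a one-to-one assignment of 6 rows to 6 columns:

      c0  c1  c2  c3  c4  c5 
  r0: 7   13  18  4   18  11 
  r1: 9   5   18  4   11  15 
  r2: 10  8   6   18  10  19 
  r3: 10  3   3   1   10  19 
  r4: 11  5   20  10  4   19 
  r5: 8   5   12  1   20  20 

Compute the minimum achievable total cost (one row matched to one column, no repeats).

one of 2 optimal assignments: row0→col5 (cost 11), row1→col0 (cost 9), row2→col2 (cost 6), row3→col1 (cost 3), row4→col4 (cost 4), row5→col3 (cost 1)
total = 11 + 9 + 6 + 3 + 4 + 1 = 34

Minimum assignment cost: 34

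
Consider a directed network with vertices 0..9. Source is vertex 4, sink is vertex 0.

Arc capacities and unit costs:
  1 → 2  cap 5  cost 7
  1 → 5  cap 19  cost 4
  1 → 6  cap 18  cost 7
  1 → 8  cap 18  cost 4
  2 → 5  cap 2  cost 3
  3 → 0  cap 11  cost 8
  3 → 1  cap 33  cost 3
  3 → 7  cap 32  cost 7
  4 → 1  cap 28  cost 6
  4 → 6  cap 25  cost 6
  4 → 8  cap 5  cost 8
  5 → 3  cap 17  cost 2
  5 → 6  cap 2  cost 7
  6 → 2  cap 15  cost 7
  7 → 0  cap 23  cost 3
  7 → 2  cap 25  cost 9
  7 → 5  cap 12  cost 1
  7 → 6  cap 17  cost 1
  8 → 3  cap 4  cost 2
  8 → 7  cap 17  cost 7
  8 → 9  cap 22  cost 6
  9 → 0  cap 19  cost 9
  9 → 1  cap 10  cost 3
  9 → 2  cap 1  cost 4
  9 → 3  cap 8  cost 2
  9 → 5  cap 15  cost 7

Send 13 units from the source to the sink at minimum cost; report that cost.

Minimum cost for 13 units: 250

shortest-cost path #1: 4→8→3→0 push 4 @ unit cost 18 (adds 72)
shortest-cost path #2: 4→8→7→0 push 1 @ unit cost 18 (adds 18)
shortest-cost path #3: 4→1→5→3→0 push 7 @ unit cost 20 (adds 140)
shortest-cost path #4: 4→1→8→7→0 push 1 @ unit cost 20 (adds 20)
total cost = 250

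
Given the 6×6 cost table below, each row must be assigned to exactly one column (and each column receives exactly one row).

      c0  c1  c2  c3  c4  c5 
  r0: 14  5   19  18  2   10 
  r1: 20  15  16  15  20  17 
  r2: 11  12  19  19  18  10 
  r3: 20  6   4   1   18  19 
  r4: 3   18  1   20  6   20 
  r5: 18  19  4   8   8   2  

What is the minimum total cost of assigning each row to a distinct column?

optimal assignment: row0→col4 (cost 2), row1→col1 (cost 15), row2→col0 (cost 11), row3→col3 (cost 1), row4→col2 (cost 1), row5→col5 (cost 2)
total = 2 + 15 + 11 + 1 + 1 + 2 = 32

Minimum assignment cost: 32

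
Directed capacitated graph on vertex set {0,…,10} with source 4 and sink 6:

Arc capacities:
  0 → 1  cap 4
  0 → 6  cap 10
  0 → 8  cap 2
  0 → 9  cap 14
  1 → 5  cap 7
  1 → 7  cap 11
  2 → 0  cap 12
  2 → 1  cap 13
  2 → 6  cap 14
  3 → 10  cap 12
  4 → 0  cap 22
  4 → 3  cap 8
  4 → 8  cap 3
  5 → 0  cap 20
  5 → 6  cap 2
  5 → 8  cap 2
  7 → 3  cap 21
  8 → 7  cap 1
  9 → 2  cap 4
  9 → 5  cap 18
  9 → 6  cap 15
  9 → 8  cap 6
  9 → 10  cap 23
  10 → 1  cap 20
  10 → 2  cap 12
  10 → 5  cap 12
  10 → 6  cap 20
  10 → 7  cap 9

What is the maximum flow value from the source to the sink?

augment #1: 4→0→6 bottleneck 10, total now 10
augment #2: 4→0→9→6 bottleneck 12, total now 22
augment #3: 4→3→10→6 bottleneck 8, total now 30
augment #4: 4→8→7→3→10→6 bottleneck 1, total now 31

Maximum flow value: 31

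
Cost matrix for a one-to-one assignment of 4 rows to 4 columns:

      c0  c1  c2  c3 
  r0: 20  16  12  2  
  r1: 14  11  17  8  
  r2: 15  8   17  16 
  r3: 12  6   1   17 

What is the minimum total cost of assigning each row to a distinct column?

Minimum assignment cost: 25

optimal assignment: row0→col3 (cost 2), row1→col0 (cost 14), row2→col1 (cost 8), row3→col2 (cost 1)
total = 2 + 14 + 8 + 1 = 25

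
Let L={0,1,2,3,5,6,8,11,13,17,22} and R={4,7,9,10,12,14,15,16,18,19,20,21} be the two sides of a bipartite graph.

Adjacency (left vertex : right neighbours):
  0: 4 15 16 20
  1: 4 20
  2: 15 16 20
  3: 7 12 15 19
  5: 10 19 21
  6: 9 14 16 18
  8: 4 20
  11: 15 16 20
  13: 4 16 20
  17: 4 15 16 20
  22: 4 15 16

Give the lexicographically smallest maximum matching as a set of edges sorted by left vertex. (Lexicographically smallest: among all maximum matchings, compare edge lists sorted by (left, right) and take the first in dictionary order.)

Lex-smallest maximum matching: {(0,4), (1,20), (2,15), (3,7), (5,10), (6,9), (11,16)}

|M| = 7 (so the lex-smallest maximum matching has 7 edges)
process left vertices in ascending order; for each, take the smallest-labelled available neighbour that still permits 7 edges overall, or leave it unmatched if none does
lex-smallest matching: {0-4, 1-20, 2-15, 3-7, 5-10, 6-9, 11-16}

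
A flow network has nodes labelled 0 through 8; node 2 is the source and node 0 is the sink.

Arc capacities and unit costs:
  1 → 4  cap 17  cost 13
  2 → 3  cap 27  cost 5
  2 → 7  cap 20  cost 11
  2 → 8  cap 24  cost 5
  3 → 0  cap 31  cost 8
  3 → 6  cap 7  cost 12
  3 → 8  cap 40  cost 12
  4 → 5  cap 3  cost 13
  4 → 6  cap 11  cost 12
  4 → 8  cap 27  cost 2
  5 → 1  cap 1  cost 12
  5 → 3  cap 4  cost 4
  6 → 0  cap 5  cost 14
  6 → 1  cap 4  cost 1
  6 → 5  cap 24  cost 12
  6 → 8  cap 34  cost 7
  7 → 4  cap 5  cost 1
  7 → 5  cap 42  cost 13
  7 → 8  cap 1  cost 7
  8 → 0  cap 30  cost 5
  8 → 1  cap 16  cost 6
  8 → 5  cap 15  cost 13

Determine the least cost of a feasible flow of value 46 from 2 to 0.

shortest-cost path #1: 2→8→0 push 24 @ unit cost 10 (adds 240)
shortest-cost path #2: 2→3→0 push 22 @ unit cost 13 (adds 286)
total cost = 526

Minimum cost for 46 units: 526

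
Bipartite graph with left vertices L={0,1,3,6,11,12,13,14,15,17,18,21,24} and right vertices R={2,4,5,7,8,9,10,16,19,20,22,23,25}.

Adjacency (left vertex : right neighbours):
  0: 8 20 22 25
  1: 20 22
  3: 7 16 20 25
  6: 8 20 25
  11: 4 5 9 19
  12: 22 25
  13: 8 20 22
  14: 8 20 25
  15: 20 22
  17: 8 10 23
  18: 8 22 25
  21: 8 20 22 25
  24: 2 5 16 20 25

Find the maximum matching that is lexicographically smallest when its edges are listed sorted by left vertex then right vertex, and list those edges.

|M| = 8 (so the lex-smallest maximum matching has 8 edges)
process left vertices in ascending order; for each, take the smallest-labelled available neighbour that still permits 8 edges overall, or leave it unmatched if none does
lex-smallest matching: {0-8, 1-20, 3-7, 6-25, 11-4, 12-22, 17-10, 24-2}

Lex-smallest maximum matching: {(0,8), (1,20), (3,7), (6,25), (11,4), (12,22), (17,10), (24,2)}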